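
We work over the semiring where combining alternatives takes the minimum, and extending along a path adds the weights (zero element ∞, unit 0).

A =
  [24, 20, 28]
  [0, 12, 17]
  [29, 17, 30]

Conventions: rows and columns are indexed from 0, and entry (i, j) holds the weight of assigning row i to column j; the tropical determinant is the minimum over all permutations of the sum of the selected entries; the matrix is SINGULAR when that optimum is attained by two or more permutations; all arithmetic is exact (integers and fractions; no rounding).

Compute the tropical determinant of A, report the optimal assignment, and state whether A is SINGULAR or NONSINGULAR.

σ = (0, 1, 2): 24 + 12 + 30 = 66
σ = (0, 2, 1): 24 + 17 + 17 = 58
σ = (1, 0, 2): 20 + 0 + 30 = 50
σ = (1, 2, 0): 20 + 17 + 29 = 66
σ = (2, 0, 1): 28 + 0 + 17 = 45
σ = (2, 1, 0): 28 + 12 + 29 = 69
Optimal value attained by: σ = (2, 0, 1).
Answer: det⊕(A) = 45; verdict: NONSINGULAR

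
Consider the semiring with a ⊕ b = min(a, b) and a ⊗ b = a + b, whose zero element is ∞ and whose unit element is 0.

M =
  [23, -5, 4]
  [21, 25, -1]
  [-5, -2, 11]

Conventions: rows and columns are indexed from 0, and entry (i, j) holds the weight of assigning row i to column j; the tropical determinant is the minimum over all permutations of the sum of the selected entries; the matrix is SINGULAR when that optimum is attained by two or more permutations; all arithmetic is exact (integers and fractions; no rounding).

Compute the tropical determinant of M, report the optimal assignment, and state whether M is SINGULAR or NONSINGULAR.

σ = (0, 1, 2): 23 + 25 + 11 = 59
σ = (0, 2, 1): 23 + (-1) + (-2) = 20
σ = (1, 0, 2): (-5) + 21 + 11 = 27
σ = (1, 2, 0): (-5) + (-1) + (-5) = -11
σ = (2, 0, 1): 4 + 21 + (-2) = 23
σ = (2, 1, 0): 4 + 25 + (-5) = 24
Optimal value attained by: σ = (1, 2, 0).
Answer: det⊕(M) = -11; verdict: NONSINGULAR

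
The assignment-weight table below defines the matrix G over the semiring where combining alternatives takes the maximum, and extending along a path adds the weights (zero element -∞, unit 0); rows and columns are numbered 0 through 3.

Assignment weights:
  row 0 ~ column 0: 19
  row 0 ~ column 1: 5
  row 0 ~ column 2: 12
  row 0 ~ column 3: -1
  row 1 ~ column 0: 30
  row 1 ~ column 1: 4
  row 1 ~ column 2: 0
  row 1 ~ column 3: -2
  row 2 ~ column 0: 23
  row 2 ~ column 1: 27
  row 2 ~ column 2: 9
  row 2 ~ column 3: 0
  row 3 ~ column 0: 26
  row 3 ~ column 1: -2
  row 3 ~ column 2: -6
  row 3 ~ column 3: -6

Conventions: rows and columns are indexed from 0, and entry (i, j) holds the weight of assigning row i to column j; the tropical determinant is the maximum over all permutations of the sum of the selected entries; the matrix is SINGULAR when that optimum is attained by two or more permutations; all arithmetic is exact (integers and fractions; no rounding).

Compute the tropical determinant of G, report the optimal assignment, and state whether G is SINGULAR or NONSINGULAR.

σ = (0, 1, 2, 3): 19 + 4 + 9 + (-6) = 26
σ = (0, 1, 3, 2): 19 + 4 + 0 + (-6) = 17
σ = (0, 2, 1, 3): 19 + 0 + 27 + (-6) = 40
σ = (0, 2, 3, 1): 19 + 0 + 0 + (-2) = 17
σ = (0, 3, 1, 2): 19 + (-2) + 27 + (-6) = 38
σ = (0, 3, 2, 1): 19 + (-2) + 9 + (-2) = 24
σ = (1, 0, 2, 3): 5 + 30 + 9 + (-6) = 38
σ = (1, 0, 3, 2): 5 + 30 + 0 + (-6) = 29
σ = (1, 2, 0, 3): 5 + 0 + 23 + (-6) = 22
σ = (1, 2, 3, 0): 5 + 0 + 0 + 26 = 31
σ = (1, 3, 0, 2): 5 + (-2) + 23 + (-6) = 20
σ = (1, 3, 2, 0): 5 + (-2) + 9 + 26 = 38
σ = (2, 0, 1, 3): 12 + 30 + 27 + (-6) = 63
σ = (2, 0, 3, 1): 12 + 30 + 0 + (-2) = 40
σ = (2, 1, 0, 3): 12 + 4 + 23 + (-6) = 33
σ = (2, 1, 3, 0): 12 + 4 + 0 + 26 = 42
σ = (2, 3, 0, 1): 12 + (-2) + 23 + (-2) = 31
σ = (2, 3, 1, 0): 12 + (-2) + 27 + 26 = 63
σ = (3, 0, 1, 2): (-1) + 30 + 27 + (-6) = 50
σ = (3, 0, 2, 1): (-1) + 30 + 9 + (-2) = 36
σ = (3, 1, 0, 2): (-1) + 4 + 23 + (-6) = 20
σ = (3, 1, 2, 0): (-1) + 4 + 9 + 26 = 38
σ = (3, 2, 0, 1): (-1) + 0 + 23 + (-2) = 20
σ = (3, 2, 1, 0): (-1) + 0 + 27 + 26 = 52
Optimal value attained by: σ = (2, 0, 1, 3).
Answer: det⊕(G) = 63; verdict: SINGULAR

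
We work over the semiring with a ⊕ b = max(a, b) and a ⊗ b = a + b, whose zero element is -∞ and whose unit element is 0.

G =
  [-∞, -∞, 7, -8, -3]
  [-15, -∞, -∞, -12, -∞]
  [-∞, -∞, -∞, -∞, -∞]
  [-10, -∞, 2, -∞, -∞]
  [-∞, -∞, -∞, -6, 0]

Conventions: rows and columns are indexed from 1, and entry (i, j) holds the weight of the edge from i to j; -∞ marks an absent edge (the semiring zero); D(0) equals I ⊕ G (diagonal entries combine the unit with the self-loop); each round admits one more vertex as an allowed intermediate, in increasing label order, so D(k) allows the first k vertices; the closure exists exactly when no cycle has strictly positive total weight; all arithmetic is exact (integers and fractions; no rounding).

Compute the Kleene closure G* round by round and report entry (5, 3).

D(0):
  [0, -∞, 7, -8, -3]
  [-15, 0, -∞, -12, -∞]
  [-∞, -∞, 0, -∞, -∞]
  [-10, -∞, 2, 0, -∞]
  [-∞, -∞, -∞, -6, 0]
D(1):
  [0, -∞, 7, -8, -3]
  [-15, 0, -8, -12, -18]
  [-∞, -∞, 0, -∞, -∞]
  [-10, -∞, 2, 0, -13]
  [-∞, -∞, -∞, -6, 0]
D(2):
  [0, -∞, 7, -8, -3]
  [-15, 0, -8, -12, -18]
  [-∞, -∞, 0, -∞, -∞]
  [-10, -∞, 2, 0, -13]
  [-∞, -∞, -∞, -6, 0]
D(3):
  [0, -∞, 7, -8, -3]
  [-15, 0, -8, -12, -18]
  [-∞, -∞, 0, -∞, -∞]
  [-10, -∞, 2, 0, -13]
  [-∞, -∞, -∞, -6, 0]
D(4):
  [0, -∞, 7, -8, -3]
  [-15, 0, -8, -12, -18]
  [-∞, -∞, 0, -∞, -∞]
  [-10, -∞, 2, 0, -13]
  [-16, -∞, -4, -6, 0]
D(5):
  [0, -∞, 7, -8, -3]
  [-15, 0, -8, -12, -18]
  [-∞, -∞, 0, -∞, -∞]
  [-10, -∞, 2, 0, -13]
  [-16, -∞, -4, -6, 0]
Answer: G*[5][3] = -4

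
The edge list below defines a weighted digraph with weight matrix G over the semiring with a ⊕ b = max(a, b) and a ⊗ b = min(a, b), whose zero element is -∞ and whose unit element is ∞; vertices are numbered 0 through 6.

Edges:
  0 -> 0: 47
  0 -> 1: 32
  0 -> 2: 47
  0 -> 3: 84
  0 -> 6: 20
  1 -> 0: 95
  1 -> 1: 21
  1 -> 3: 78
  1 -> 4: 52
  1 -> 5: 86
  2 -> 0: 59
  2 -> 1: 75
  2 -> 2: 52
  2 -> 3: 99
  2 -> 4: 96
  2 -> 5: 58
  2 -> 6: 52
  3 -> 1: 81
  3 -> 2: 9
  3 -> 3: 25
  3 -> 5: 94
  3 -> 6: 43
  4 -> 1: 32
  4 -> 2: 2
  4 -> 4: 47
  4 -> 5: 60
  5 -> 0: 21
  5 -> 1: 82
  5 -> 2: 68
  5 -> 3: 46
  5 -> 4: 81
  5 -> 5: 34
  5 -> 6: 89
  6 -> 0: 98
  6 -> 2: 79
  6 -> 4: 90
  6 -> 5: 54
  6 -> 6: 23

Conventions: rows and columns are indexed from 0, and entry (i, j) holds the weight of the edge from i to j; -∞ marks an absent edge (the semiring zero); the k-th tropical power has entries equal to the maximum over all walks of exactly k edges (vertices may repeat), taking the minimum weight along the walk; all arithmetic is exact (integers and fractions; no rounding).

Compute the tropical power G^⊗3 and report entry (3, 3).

G^⊗2:
  [47, 81, 47, 47, 47, 84, 47]
  [47, 82, 68, 84, 81, 78, 86]
  [75, 81, 58, 75, 58, 94, 58]
  [81, 82, 68, 78, 81, 81, 89]
  [32, 60, 60, 46, 60, 47, 60]
  [89, 68, 79, 78, 89, 82, 52]
  [59, 75, 54, 84, 79, 60, 54]
G^⊗3:
  [81, 82, 68, 78, 81, 81, 84]
  [86, 81, 79, 78, 86, 84, 78]
  [81, 82, 68, 78, 81, 81, 89]
  [89, 81, 79, 81, 89, 82, 81]
  [60, 60, 60, 60, 60, 60, 52]
  [68, 82, 68, 84, 81, 78, 82]
  [75, 81, 60, 75, 60, 84, 60]
Key observation: the optimum is the walk 3->1->0->3, with weight 81 min 95 min 84 = 81.
Optimal value attained by: walk 3->1->0->3.
Answer: (G^⊗3)[3][3] = 81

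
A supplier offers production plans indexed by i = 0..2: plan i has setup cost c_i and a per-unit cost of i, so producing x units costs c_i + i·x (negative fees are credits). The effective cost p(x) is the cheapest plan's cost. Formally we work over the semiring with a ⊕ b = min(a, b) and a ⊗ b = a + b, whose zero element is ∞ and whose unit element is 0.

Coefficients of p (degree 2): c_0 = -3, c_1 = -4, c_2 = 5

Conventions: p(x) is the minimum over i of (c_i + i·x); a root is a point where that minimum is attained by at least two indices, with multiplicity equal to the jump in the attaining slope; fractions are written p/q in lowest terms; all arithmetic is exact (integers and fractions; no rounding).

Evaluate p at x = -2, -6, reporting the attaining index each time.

p(-2) = min(-3+0·(-2)=-3, -4+1·(-2)=-6, 5+2·(-2)=1) = -6 (attained by i=1)
p(-6) = min(-3+0·(-6)=-3, -4+1·(-6)=-10, 5+2·(-6)=-7) = -10 (attained by i=1)
Answer: p(-2) = -6; p(-6) = -10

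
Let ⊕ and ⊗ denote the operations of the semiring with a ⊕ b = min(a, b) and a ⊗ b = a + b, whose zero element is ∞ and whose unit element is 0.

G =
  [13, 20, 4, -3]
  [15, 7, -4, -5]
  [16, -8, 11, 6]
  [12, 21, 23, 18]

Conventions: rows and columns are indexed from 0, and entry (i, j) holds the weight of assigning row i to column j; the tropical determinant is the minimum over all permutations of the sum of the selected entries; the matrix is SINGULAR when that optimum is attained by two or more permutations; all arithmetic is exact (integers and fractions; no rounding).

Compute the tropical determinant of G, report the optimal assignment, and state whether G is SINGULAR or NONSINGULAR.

σ = (0, 1, 2, 3): 13 + 7 + 11 + 18 = 49
σ = (0, 1, 3, 2): 13 + 7 + 6 + 23 = 49
σ = (0, 2, 1, 3): 13 + (-4) + (-8) + 18 = 19
σ = (0, 2, 3, 1): 13 + (-4) + 6 + 21 = 36
σ = (0, 3, 1, 2): 13 + (-5) + (-8) + 23 = 23
σ = (0, 3, 2, 1): 13 + (-5) + 11 + 21 = 40
σ = (1, 0, 2, 3): 20 + 15 + 11 + 18 = 64
σ = (1, 0, 3, 2): 20 + 15 + 6 + 23 = 64
σ = (1, 2, 0, 3): 20 + (-4) + 16 + 18 = 50
σ = (1, 2, 3, 0): 20 + (-4) + 6 + 12 = 34
σ = (1, 3, 0, 2): 20 + (-5) + 16 + 23 = 54
σ = (1, 3, 2, 0): 20 + (-5) + 11 + 12 = 38
σ = (2, 0, 1, 3): 4 + 15 + (-8) + 18 = 29
σ = (2, 0, 3, 1): 4 + 15 + 6 + 21 = 46
σ = (2, 1, 0, 3): 4 + 7 + 16 + 18 = 45
σ = (2, 1, 3, 0): 4 + 7 + 6 + 12 = 29
σ = (2, 3, 0, 1): 4 + (-5) + 16 + 21 = 36
σ = (2, 3, 1, 0): 4 + (-5) + (-8) + 12 = 3
σ = (3, 0, 1, 2): (-3) + 15 + (-8) + 23 = 27
σ = (3, 0, 2, 1): (-3) + 15 + 11 + 21 = 44
σ = (3, 1, 0, 2): (-3) + 7 + 16 + 23 = 43
σ = (3, 1, 2, 0): (-3) + 7 + 11 + 12 = 27
σ = (3, 2, 0, 1): (-3) + (-4) + 16 + 21 = 30
σ = (3, 2, 1, 0): (-3) + (-4) + (-8) + 12 = -3
Optimal value attained by: σ = (3, 2, 1, 0).
Answer: det⊕(G) = -3; verdict: NONSINGULAR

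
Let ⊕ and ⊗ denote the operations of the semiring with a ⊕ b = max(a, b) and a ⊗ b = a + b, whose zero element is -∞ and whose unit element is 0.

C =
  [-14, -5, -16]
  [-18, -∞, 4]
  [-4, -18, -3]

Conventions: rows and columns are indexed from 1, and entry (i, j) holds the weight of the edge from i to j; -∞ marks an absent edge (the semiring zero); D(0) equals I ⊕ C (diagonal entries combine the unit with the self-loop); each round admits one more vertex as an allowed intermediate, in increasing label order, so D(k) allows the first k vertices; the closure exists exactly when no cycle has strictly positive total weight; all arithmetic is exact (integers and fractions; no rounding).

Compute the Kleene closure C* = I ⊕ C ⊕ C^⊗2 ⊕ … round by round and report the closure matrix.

D(0):
  [0, -5, -16]
  [-18, 0, 4]
  [-4, -18, 0]
D(1):
  [0, -5, -16]
  [-18, 0, 4]
  [-4, -9, 0]
D(2):
  [0, -5, -1]
  [-18, 0, 4]
  [-4, -9, 0]
D(3):
  [0, -5, -1]
  [0, 0, 4]
  [-4, -9, 0]
Answer: C* = [[0, -5, -1], [0, 0, 4], [-4, -9, 0]]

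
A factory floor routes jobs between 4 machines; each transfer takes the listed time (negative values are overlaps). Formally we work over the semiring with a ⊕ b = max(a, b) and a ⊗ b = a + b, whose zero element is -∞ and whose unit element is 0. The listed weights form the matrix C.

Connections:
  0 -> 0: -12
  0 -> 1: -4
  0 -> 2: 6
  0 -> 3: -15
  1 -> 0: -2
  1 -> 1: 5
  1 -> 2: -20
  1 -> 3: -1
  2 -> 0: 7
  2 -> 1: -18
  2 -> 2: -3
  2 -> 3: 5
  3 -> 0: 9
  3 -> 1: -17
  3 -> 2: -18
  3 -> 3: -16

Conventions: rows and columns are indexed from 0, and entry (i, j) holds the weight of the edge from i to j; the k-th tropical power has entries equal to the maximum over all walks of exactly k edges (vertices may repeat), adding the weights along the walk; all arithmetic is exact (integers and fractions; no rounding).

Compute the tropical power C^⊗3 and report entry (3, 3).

C^⊗2:
  [13, 1, 3, 11]
  [8, 10, 4, 4]
  [14, 3, 13, 2]
  [-3, 5, 15, -6]
C^⊗3:
  [20, 9, 19, 8]
  [13, 15, 14, 9]
  [20, 10, 20, 18]
  [22, 10, 12, 20]
Key observation: the optimum is the walk 3->0->2->3, with weight 9 + 6 + 5 = 20.
Optimal value attained by: walk 3->0->2->3.
Answer: (C^⊗3)[3][3] = 20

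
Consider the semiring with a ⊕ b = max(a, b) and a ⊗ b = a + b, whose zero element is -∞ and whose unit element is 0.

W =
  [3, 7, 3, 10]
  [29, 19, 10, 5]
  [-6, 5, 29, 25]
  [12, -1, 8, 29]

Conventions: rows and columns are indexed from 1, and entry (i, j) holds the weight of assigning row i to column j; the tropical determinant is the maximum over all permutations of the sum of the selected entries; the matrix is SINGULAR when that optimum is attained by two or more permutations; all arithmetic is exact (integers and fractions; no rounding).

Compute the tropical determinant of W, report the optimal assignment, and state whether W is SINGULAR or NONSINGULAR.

σ = (1, 2, 3, 4): 3 + 19 + 29 + 29 = 80
σ = (1, 2, 4, 3): 3 + 19 + 25 + 8 = 55
σ = (1, 3, 2, 4): 3 + 10 + 5 + 29 = 47
σ = (1, 3, 4, 2): 3 + 10 + 25 + (-1) = 37
σ = (1, 4, 2, 3): 3 + 5 + 5 + 8 = 21
σ = (1, 4, 3, 2): 3 + 5 + 29 + (-1) = 36
σ = (2, 1, 3, 4): 7 + 29 + 29 + 29 = 94
σ = (2, 1, 4, 3): 7 + 29 + 25 + 8 = 69
σ = (2, 3, 1, 4): 7 + 10 + (-6) + 29 = 40
σ = (2, 3, 4, 1): 7 + 10 + 25 + 12 = 54
σ = (2, 4, 1, 3): 7 + 5 + (-6) + 8 = 14
σ = (2, 4, 3, 1): 7 + 5 + 29 + 12 = 53
σ = (3, 1, 2, 4): 3 + 29 + 5 + 29 = 66
σ = (3, 1, 4, 2): 3 + 29 + 25 + (-1) = 56
σ = (3, 2, 1, 4): 3 + 19 + (-6) + 29 = 45
σ = (3, 2, 4, 1): 3 + 19 + 25 + 12 = 59
σ = (3, 4, 1, 2): 3 + 5 + (-6) + (-1) = 1
σ = (3, 4, 2, 1): 3 + 5 + 5 + 12 = 25
σ = (4, 1, 2, 3): 10 + 29 + 5 + 8 = 52
σ = (4, 1, 3, 2): 10 + 29 + 29 + (-1) = 67
σ = (4, 2, 1, 3): 10 + 19 + (-6) + 8 = 31
σ = (4, 2, 3, 1): 10 + 19 + 29 + 12 = 70
σ = (4, 3, 1, 2): 10 + 10 + (-6) + (-1) = 13
σ = (4, 3, 2, 1): 10 + 10 + 5 + 12 = 37
Optimal value attained by: σ = (2, 1, 3, 4).
Answer: det⊕(W) = 94; verdict: NONSINGULAR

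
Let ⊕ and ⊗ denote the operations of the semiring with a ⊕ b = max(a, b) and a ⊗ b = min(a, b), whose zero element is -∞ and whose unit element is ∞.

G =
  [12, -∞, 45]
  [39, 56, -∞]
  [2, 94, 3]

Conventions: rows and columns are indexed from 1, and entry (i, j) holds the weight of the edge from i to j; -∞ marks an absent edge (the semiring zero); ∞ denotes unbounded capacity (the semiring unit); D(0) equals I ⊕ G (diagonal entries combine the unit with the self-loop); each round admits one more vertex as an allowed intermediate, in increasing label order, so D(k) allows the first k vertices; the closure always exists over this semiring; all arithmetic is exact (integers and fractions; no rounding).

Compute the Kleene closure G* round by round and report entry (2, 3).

D(0):
  [∞, -∞, 45]
  [39, ∞, -∞]
  [2, 94, ∞]
D(1):
  [∞, -∞, 45]
  [39, ∞, 39]
  [2, 94, ∞]
D(2):
  [∞, -∞, 45]
  [39, ∞, 39]
  [39, 94, ∞]
D(3):
  [∞, 45, 45]
  [39, ∞, 39]
  [39, 94, ∞]
Answer: G*[2][3] = 39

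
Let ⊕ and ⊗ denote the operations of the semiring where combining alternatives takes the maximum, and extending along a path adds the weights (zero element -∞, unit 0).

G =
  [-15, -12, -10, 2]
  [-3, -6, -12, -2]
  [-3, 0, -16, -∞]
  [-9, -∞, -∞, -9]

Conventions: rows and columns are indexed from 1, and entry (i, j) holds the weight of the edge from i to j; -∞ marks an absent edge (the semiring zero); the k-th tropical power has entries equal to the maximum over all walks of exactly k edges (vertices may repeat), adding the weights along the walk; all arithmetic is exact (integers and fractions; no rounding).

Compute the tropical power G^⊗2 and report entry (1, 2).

G^⊗2:
  [-7, -10, -24, -7]
  [-9, -12, -13, -1]
  [-3, -6, -12, -1]
  [-18, -21, -19, -7]
Key observation: the optimum is the walk 1->3->2, with weight (-10) + 0 = -10.
Optimal value attained by: walk 1->3->2.
Answer: (G^⊗2)[1][2] = -10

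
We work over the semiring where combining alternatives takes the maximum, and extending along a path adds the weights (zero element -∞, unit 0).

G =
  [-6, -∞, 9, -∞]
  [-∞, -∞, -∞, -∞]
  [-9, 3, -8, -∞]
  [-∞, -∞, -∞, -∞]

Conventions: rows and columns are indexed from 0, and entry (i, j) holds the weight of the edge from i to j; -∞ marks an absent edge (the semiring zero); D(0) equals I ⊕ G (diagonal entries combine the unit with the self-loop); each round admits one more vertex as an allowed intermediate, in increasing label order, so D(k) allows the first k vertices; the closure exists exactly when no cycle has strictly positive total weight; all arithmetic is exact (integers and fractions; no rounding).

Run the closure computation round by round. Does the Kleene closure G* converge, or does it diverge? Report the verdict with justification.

D(0):
  [0, -∞, 9, -∞]
  [-∞, 0, -∞, -∞]
  [-9, 3, 0, -∞]
  [-∞, -∞, -∞, 0]
D(1):
  [0, -∞, 9, -∞]
  [-∞, 0, -∞, -∞]
  [-9, 3, 0, -∞]
  [-∞, -∞, -∞, 0]
D(2):
  [0, -∞, 9, -∞]
  [-∞, 0, -∞, -∞]
  [-9, 3, 0, -∞]
  [-∞, -∞, -∞, 0]
D(3):
  [0, 12, 9, -∞]
  [-∞, 0, -∞, -∞]
  [-9, 3, 0, -∞]
  [-∞, -∞, -∞, 0]
D(4):
  [0, 12, 9, -∞]
  [-∞, 0, -∞, -∞]
  [-9, 3, 0, -∞]
  [-∞, -∞, -∞, 0]
Key observation: every diagonal entry stays at the unit through all rounds, so no improving cycle exists.
Answer: CONVERGES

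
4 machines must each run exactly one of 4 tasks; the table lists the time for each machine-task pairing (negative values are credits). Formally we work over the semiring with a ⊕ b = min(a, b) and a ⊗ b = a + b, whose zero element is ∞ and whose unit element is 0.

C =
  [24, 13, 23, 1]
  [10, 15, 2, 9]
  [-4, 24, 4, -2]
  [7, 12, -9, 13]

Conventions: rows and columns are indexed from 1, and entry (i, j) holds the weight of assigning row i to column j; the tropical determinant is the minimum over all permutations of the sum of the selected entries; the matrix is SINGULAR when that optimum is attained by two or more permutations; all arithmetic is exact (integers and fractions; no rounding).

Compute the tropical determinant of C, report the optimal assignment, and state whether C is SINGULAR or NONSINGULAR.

σ = (1, 2, 3, 4): 24 + 15 + 4 + 13 = 56
σ = (1, 2, 4, 3): 24 + 15 + (-2) + (-9) = 28
σ = (1, 3, 2, 4): 24 + 2 + 24 + 13 = 63
σ = (1, 3, 4, 2): 24 + 2 + (-2) + 12 = 36
σ = (1, 4, 2, 3): 24 + 9 + 24 + (-9) = 48
σ = (1, 4, 3, 2): 24 + 9 + 4 + 12 = 49
σ = (2, 1, 3, 4): 13 + 10 + 4 + 13 = 40
σ = (2, 1, 4, 3): 13 + 10 + (-2) + (-9) = 12
σ = (2, 3, 1, 4): 13 + 2 + (-4) + 13 = 24
σ = (2, 3, 4, 1): 13 + 2 + (-2) + 7 = 20
σ = (2, 4, 1, 3): 13 + 9 + (-4) + (-9) = 9
σ = (2, 4, 3, 1): 13 + 9 + 4 + 7 = 33
σ = (3, 1, 2, 4): 23 + 10 + 24 + 13 = 70
σ = (3, 1, 4, 2): 23 + 10 + (-2) + 12 = 43
σ = (3, 2, 1, 4): 23 + 15 + (-4) + 13 = 47
σ = (3, 2, 4, 1): 23 + 15 + (-2) + 7 = 43
σ = (3, 4, 1, 2): 23 + 9 + (-4) + 12 = 40
σ = (3, 4, 2, 1): 23 + 9 + 24 + 7 = 63
σ = (4, 1, 2, 3): 1 + 10 + 24 + (-9) = 26
σ = (4, 1, 3, 2): 1 + 10 + 4 + 12 = 27
σ = (4, 2, 1, 3): 1 + 15 + (-4) + (-9) = 3
σ = (4, 2, 3, 1): 1 + 15 + 4 + 7 = 27
σ = (4, 3, 1, 2): 1 + 2 + (-4) + 12 = 11
σ = (4, 3, 2, 1): 1 + 2 + 24 + 7 = 34
Optimal value attained by: σ = (4, 2, 1, 3).
Answer: det⊕(C) = 3; verdict: NONSINGULAR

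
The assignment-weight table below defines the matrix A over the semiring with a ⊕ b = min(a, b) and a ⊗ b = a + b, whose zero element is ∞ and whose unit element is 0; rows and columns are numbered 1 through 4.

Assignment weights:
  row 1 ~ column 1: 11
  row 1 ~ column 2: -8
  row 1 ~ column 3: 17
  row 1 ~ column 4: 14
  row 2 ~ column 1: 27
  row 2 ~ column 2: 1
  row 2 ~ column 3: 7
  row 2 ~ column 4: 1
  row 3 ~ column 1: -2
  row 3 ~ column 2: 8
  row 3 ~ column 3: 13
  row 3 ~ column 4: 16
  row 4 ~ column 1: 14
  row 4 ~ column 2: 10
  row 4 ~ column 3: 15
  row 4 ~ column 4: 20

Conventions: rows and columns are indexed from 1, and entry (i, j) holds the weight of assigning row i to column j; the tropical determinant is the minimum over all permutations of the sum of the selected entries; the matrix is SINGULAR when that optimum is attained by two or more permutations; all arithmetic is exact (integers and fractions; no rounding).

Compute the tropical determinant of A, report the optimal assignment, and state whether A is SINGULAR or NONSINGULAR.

σ = (1, 2, 3, 4): 11 + 1 + 13 + 20 = 45
σ = (1, 2, 4, 3): 11 + 1 + 16 + 15 = 43
σ = (1, 3, 2, 4): 11 + 7 + 8 + 20 = 46
σ = (1, 3, 4, 2): 11 + 7 + 16 + 10 = 44
σ = (1, 4, 2, 3): 11 + 1 + 8 + 15 = 35
σ = (1, 4, 3, 2): 11 + 1 + 13 + 10 = 35
σ = (2, 1, 3, 4): (-8) + 27 + 13 + 20 = 52
σ = (2, 1, 4, 3): (-8) + 27 + 16 + 15 = 50
σ = (2, 3, 1, 4): (-8) + 7 + (-2) + 20 = 17
σ = (2, 3, 4, 1): (-8) + 7 + 16 + 14 = 29
σ = (2, 4, 1, 3): (-8) + 1 + (-2) + 15 = 6
σ = (2, 4, 3, 1): (-8) + 1 + 13 + 14 = 20
σ = (3, 1, 2, 4): 17 + 27 + 8 + 20 = 72
σ = (3, 1, 4, 2): 17 + 27 + 16 + 10 = 70
σ = (3, 2, 1, 4): 17 + 1 + (-2) + 20 = 36
σ = (3, 2, 4, 1): 17 + 1 + 16 + 14 = 48
σ = (3, 4, 1, 2): 17 + 1 + (-2) + 10 = 26
σ = (3, 4, 2, 1): 17 + 1 + 8 + 14 = 40
σ = (4, 1, 2, 3): 14 + 27 + 8 + 15 = 64
σ = (4, 1, 3, 2): 14 + 27 + 13 + 10 = 64
σ = (4, 2, 1, 3): 14 + 1 + (-2) + 15 = 28
σ = (4, 2, 3, 1): 14 + 1 + 13 + 14 = 42
σ = (4, 3, 1, 2): 14 + 7 + (-2) + 10 = 29
σ = (4, 3, 2, 1): 14 + 7 + 8 + 14 = 43
Optimal value attained by: σ = (2, 4, 1, 3).
Answer: det⊕(A) = 6; verdict: NONSINGULAR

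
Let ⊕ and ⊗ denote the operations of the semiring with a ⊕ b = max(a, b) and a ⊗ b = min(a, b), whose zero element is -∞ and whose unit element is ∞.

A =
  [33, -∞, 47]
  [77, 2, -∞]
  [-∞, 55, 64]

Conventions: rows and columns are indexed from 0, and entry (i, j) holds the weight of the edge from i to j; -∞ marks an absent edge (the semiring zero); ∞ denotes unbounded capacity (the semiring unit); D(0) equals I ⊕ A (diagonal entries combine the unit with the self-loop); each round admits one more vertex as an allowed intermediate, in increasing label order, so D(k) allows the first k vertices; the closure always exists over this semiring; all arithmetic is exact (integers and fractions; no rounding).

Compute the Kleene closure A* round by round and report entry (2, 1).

D(0):
  [∞, -∞, 47]
  [77, ∞, -∞]
  [-∞, 55, ∞]
D(1):
  [∞, -∞, 47]
  [77, ∞, 47]
  [-∞, 55, ∞]
D(2):
  [∞, -∞, 47]
  [77, ∞, 47]
  [55, 55, ∞]
D(3):
  [∞, 47, 47]
  [77, ∞, 47]
  [55, 55, ∞]
Answer: A*[2][1] = 55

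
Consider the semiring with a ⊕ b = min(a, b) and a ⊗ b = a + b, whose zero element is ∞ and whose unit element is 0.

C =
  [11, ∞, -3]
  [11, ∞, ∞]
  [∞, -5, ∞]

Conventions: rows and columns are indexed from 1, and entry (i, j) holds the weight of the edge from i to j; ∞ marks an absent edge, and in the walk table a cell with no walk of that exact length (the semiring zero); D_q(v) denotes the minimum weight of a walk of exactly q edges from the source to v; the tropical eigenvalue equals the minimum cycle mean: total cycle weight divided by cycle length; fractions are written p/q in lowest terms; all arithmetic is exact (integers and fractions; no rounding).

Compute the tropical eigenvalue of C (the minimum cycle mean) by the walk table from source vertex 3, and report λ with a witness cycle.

q=0: [∞, ∞, 0]
q=1: [∞, -5, ∞]
q=2: [6, ∞, ∞]
q=3: [17, ∞, 3]
Optimal cycle mean attained by: cycle 1->3->2->1, total (-3) + (-5) + 11, length 3.
Answer: λ = 1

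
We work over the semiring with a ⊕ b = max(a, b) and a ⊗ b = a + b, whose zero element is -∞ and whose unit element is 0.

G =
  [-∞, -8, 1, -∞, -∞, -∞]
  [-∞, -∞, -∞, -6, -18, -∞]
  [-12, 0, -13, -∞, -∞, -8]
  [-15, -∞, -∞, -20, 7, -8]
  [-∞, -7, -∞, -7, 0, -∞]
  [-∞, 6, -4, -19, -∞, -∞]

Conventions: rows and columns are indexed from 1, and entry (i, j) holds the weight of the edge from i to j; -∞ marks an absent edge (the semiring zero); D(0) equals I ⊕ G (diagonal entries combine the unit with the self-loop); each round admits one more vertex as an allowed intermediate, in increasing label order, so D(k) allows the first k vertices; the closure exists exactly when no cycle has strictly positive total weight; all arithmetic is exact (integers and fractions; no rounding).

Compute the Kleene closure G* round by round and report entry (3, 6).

D(0):
  [0, -8, 1, -∞, -∞, -∞]
  [-∞, 0, -∞, -6, -18, -∞]
  [-12, 0, 0, -∞, -∞, -8]
  [-15, -∞, -∞, 0, 7, -8]
  [-∞, -7, -∞, -7, 0, -∞]
  [-∞, 6, -4, -19, -∞, 0]
D(1):
  [0, -8, 1, -∞, -∞, -∞]
  [-∞, 0, -∞, -6, -18, -∞]
  [-12, 0, 0, -∞, -∞, -8]
  [-15, -23, -14, 0, 7, -8]
  [-∞, -7, -∞, -7, 0, -∞]
  [-∞, 6, -4, -19, -∞, 0]
D(2):
  [0, -8, 1, -14, -26, -∞]
  [-∞, 0, -∞, -6, -18, -∞]
  [-12, 0, 0, -6, -18, -8]
  [-15, -23, -14, 0, 7, -8]
  [-∞, -7, -∞, -7, 0, -∞]
  [-∞, 6, -4, 0, -12, 0]
D(3):
  [0, 1, 1, -5, -17, -7]
  [-∞, 0, -∞, -6, -18, -∞]
  [-12, 0, 0, -6, -18, -8]
  [-15, -14, -14, 0, 7, -8]
  [-∞, -7, -∞, -7, 0, -∞]
  [-16, 6, -4, 0, -12, 0]
D(4):
  [0, 1, 1, -5, 2, -7]
  [-21, 0, -20, -6, 1, -14]
  [-12, 0, 0, -6, 1, -8]
  [-15, -14, -14, 0, 7, -8]
  [-22, -7, -21, -7, 0, -15]
  [-15, 6, -4, 0, 7, 0]
D(5):
  [0, 1, 1, -5, 2, -7]
  [-21, 0, -20, -6, 1, -14]
  [-12, 0, 0, -6, 1, -8]
  [-15, 0, -14, 0, 7, -8]
  [-22, -7, -21, -7, 0, -15]
  [-15, 6, -4, 0, 7, 0]
D(6):
  [0, 1, 1, -5, 2, -7]
  [-21, 0, -18, -6, 1, -14]
  [-12, 0, 0, -6, 1, -8]
  [-15, 0, -12, 0, 7, -8]
  [-22, -7, -19, -7, 0, -15]
  [-15, 6, -4, 0, 7, 0]
Answer: G*[3][6] = -8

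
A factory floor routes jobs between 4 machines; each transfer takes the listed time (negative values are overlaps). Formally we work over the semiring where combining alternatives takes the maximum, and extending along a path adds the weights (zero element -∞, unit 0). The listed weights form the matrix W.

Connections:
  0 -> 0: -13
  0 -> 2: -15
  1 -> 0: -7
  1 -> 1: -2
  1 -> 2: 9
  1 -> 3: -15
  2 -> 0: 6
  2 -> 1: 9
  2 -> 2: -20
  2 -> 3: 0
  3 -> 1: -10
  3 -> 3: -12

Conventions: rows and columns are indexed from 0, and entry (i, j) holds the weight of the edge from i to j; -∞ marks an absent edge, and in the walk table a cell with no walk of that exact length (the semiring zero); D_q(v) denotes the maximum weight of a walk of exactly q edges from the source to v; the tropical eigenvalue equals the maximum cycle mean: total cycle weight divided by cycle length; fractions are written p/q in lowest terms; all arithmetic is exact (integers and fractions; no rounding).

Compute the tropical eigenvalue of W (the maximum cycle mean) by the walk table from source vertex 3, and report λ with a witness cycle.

q=0: [-∞, -∞, -∞, 0]
q=1: [-∞, -10, -∞, -12]
q=2: [-17, -12, -1, -24]
q=3: [5, 8, -3, -1]
q=4: [3, 6, 17, -3]
Optimal cycle mean attained by: cycle 1->2->1, total 9 + 9, length 2.
Answer: λ = 9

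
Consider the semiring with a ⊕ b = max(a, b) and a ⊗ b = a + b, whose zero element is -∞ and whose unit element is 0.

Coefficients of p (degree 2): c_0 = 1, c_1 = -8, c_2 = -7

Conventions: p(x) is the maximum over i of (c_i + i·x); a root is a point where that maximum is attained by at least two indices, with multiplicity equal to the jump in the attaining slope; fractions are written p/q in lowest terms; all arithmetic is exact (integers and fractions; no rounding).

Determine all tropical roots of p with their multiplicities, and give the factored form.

hull edge (i=0, c=1) to (i=2, c=-7): slope -4, span 2
Factored form: p(x) = -7 ⊗ (x ⊕ 4) ⊗ (x ⊕ 4)
Answer: roots = 4 (mult 2)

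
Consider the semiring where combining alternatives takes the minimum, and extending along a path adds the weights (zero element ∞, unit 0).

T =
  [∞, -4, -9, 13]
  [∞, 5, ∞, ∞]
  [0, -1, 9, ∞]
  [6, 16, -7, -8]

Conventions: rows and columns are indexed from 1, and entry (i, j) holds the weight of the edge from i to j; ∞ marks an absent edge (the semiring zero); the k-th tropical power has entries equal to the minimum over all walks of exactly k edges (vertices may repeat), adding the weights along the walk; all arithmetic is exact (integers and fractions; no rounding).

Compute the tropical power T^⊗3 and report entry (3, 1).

T^⊗2:
  [-9, -10, 0, 5]
  [∞, 10, ∞, ∞]
  [9, -4, -9, 13]
  [-7, -8, -15, -16]
T^⊗3:
  [0, -13, -18, -3]
  [∞, 15, ∞, ∞]
  [-9, -10, 0, 5]
  [-15, -16, -23, -24]
Key observation: the optimum is the walk 3->1->3->1, with weight 0 + (-9) + 0 = -9.
Optimal value attained by: walk 3->1->3->1.
Answer: (T^⊗3)[3][1] = -9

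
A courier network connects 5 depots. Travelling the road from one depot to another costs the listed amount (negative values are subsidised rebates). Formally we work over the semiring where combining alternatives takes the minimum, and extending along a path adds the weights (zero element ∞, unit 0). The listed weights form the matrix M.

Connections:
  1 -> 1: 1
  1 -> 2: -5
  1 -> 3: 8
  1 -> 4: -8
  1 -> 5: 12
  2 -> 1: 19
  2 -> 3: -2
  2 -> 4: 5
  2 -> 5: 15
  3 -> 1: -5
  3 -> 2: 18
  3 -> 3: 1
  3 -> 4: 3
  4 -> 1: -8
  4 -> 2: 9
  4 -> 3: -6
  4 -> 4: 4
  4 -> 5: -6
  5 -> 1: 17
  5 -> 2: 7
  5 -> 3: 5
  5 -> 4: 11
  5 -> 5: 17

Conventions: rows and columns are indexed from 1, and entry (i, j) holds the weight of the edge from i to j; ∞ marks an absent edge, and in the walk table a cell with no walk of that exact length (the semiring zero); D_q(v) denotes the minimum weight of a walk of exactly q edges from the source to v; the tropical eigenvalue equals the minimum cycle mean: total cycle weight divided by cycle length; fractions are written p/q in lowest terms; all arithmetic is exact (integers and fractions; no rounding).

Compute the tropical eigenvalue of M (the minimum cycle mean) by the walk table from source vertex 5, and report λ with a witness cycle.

q=0: [∞, ∞, ∞, ∞, 0]
q=1: [17, 7, 5, 11, 17]
q=2: [0, 12, 5, 8, 5]
q=3: [0, -5, 2, -8, 2]
q=4: [-16, -5, -14, -8, -14]
q=5: [-19, -21, -14, -24, -14]
Optimal cycle mean attained by: cycle 1->4->1, total (-8) + (-8), length 2.
Answer: λ = -8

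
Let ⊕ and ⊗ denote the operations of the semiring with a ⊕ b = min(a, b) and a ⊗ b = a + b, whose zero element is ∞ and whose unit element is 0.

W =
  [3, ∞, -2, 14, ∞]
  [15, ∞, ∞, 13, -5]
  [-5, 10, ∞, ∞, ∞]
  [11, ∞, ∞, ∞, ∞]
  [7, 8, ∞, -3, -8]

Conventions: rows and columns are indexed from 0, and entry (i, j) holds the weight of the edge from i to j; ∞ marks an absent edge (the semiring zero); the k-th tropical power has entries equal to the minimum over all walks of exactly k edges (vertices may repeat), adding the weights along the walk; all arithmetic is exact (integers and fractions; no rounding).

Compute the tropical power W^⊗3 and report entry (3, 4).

W^⊗2:
  [-7, 8, 1, 17, ∞]
  [2, 3, 13, -8, -13]
  [-2, ∞, -7, 9, 5]
  [14, ∞, 9, 25, ∞]
  [-1, 0, 5, -11, -16]
W^⊗3:
  [-4, 11, -9, 7, 3]
  [-6, -5, 0, -16, -21]
  [-12, 3, -4, 2, -3]
  [4, 19, 12, 28, ∞]
  [-9, -8, -3, -19, -24]
Key observation: no walk of exactly 3 edges connects these vertices, so the entry is the semiring zero.
Answer: (W^⊗3)[3][4] = ∞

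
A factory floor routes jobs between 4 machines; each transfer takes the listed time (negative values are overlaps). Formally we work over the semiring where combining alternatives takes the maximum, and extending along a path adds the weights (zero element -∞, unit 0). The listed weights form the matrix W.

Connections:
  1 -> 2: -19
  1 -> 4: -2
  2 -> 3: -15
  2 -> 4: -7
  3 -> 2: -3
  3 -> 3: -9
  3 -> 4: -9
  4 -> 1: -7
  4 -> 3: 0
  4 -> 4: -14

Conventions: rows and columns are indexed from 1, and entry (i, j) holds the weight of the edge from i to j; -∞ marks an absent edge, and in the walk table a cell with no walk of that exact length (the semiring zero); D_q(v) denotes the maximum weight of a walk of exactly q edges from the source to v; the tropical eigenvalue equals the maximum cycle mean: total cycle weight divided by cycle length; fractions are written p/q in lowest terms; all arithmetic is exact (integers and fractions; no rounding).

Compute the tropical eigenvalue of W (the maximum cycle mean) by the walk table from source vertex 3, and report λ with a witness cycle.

q=0: [-∞, -∞, 0, -∞]
q=1: [-∞, -3, -9, -9]
q=2: [-16, -12, -9, -10]
q=3: [-17, -12, -10, -18]
q=4: [-25, -13, -18, -19]
Optimal cycle mean attained by: cycle 2->4->3->2, total (-7) + 0 + (-3), length 3.
Answer: λ = -10/3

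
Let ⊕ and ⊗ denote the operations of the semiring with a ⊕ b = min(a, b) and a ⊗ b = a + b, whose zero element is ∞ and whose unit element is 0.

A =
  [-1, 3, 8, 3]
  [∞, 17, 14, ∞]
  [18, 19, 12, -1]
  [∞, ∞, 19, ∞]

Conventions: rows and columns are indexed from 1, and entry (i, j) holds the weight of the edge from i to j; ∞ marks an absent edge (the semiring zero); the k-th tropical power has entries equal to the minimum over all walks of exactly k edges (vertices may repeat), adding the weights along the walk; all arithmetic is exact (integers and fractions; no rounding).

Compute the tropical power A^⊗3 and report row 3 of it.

A^⊗2:
  [-2, 2, 7, 2]
  [32, 33, 26, 13]
  [17, 21, 18, 11]
  [37, 38, 31, 18]
A^⊗3:
  [-3, 1, 6, 1]
  [31, 35, 32, 25]
  [16, 20, 25, 17]
  [36, 40, 37, 30]
Answer: row 3 of A^⊗3 = [16, 20, 25, 17]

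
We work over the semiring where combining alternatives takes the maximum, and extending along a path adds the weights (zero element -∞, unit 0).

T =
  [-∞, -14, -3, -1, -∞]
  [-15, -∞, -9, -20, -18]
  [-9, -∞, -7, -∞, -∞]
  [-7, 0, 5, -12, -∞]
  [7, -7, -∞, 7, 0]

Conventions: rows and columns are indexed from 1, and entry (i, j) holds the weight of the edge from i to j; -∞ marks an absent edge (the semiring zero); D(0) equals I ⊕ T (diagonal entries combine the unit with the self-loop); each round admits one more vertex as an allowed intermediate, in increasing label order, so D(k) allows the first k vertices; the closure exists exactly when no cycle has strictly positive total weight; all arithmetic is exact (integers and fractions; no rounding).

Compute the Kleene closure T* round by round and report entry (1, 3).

D(0):
  [0, -14, -3, -1, -∞]
  [-15, 0, -9, -20, -18]
  [-9, -∞, 0, -∞, -∞]
  [-7, 0, 5, 0, -∞]
  [7, -7, -∞, 7, 0]
D(1):
  [0, -14, -3, -1, -∞]
  [-15, 0, -9, -16, -18]
  [-9, -23, 0, -10, -∞]
  [-7, 0, 5, 0, -∞]
  [7, -7, 4, 7, 0]
D(2):
  [0, -14, -3, -1, -32]
  [-15, 0, -9, -16, -18]
  [-9, -23, 0, -10, -41]
  [-7, 0, 5, 0, -18]
  [7, -7, 4, 7, 0]
D(3):
  [0, -14, -3, -1, -32]
  [-15, 0, -9, -16, -18]
  [-9, -23, 0, -10, -41]
  [-4, 0, 5, 0, -18]
  [7, -7, 4, 7, 0]
D(4):
  [0, -1, 4, -1, -19]
  [-15, 0, -9, -16, -18]
  [-9, -10, 0, -10, -28]
  [-4, 0, 5, 0, -18]
  [7, 7, 12, 7, 0]
D(5):
  [0, -1, 4, -1, -19]
  [-11, 0, -6, -11, -18]
  [-9, -10, 0, -10, -28]
  [-4, 0, 5, 0, -18]
  [7, 7, 12, 7, 0]
Answer: T*[1][3] = 4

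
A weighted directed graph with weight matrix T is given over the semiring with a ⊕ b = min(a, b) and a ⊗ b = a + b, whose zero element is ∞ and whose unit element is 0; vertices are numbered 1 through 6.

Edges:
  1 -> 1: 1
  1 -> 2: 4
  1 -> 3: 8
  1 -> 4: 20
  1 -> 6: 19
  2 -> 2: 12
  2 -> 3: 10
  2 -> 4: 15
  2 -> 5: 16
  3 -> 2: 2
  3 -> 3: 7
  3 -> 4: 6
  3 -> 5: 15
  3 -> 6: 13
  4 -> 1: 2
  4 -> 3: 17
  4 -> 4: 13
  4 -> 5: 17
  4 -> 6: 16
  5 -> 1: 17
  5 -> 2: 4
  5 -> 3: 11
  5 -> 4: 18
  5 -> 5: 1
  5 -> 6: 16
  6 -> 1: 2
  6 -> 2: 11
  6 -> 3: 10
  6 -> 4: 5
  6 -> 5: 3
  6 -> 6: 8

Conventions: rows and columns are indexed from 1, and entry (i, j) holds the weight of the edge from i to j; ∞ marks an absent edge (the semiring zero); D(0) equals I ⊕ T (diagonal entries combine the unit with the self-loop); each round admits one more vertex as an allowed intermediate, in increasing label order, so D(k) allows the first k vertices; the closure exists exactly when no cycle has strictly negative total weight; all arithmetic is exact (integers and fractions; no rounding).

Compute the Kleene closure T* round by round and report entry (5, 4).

D(0):
  [0, 4, 8, 20, ∞, 19]
  [∞, 0, 10, 15, 16, ∞]
  [∞, 2, 0, 6, 15, 13]
  [2, ∞, 17, 0, 17, 16]
  [17, 4, 11, 18, 0, 16]
  [2, 11, 10, 5, 3, 0]
D(1):
  [0, 4, 8, 20, ∞, 19]
  [∞, 0, 10, 15, 16, ∞]
  [∞, 2, 0, 6, 15, 13]
  [2, 6, 10, 0, 17, 16]
  [17, 4, 11, 18, 0, 16]
  [2, 6, 10, 5, 3, 0]
D(2):
  [0, 4, 8, 19, 20, 19]
  [∞, 0, 10, 15, 16, ∞]
  [∞, 2, 0, 6, 15, 13]
  [2, 6, 10, 0, 17, 16]
  [17, 4, 11, 18, 0, 16]
  [2, 6, 10, 5, 3, 0]
D(3):
  [0, 4, 8, 14, 20, 19]
  [∞, 0, 10, 15, 16, 23]
  [∞, 2, 0, 6, 15, 13]
  [2, 6, 10, 0, 17, 16]
  [17, 4, 11, 17, 0, 16]
  [2, 6, 10, 5, 3, 0]
D(4):
  [0, 4, 8, 14, 20, 19]
  [17, 0, 10, 15, 16, 23]
  [8, 2, 0, 6, 15, 13]
  [2, 6, 10, 0, 17, 16]
  [17, 4, 11, 17, 0, 16]
  [2, 6, 10, 5, 3, 0]
D(5):
  [0, 4, 8, 14, 20, 19]
  [17, 0, 10, 15, 16, 23]
  [8, 2, 0, 6, 15, 13]
  [2, 6, 10, 0, 17, 16]
  [17, 4, 11, 17, 0, 16]
  [2, 6, 10, 5, 3, 0]
D(6):
  [0, 4, 8, 14, 20, 19]
  [17, 0, 10, 15, 16, 23]
  [8, 2, 0, 6, 15, 13]
  [2, 6, 10, 0, 17, 16]
  [17, 4, 11, 17, 0, 16]
  [2, 6, 10, 5, 3, 0]
Answer: T*[5][4] = 17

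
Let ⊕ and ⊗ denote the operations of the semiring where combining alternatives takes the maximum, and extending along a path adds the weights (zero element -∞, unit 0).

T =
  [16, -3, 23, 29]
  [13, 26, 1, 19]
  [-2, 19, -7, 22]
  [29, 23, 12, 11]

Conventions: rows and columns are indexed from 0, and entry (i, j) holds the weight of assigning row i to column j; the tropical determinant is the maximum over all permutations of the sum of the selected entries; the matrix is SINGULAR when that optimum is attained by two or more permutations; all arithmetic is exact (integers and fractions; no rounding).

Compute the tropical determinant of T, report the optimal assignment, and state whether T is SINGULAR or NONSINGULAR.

σ = (0, 1, 2, 3): 16 + 26 + (-7) + 11 = 46
σ = (0, 1, 3, 2): 16 + 26 + 22 + 12 = 76
σ = (0, 2, 1, 3): 16 + 1 + 19 + 11 = 47
σ = (0, 2, 3, 1): 16 + 1 + 22 + 23 = 62
σ = (0, 3, 1, 2): 16 + 19 + 19 + 12 = 66
σ = (0, 3, 2, 1): 16 + 19 + (-7) + 23 = 51
σ = (1, 0, 2, 3): (-3) + 13 + (-7) + 11 = 14
σ = (1, 0, 3, 2): (-3) + 13 + 22 + 12 = 44
σ = (1, 2, 0, 3): (-3) + 1 + (-2) + 11 = 7
σ = (1, 2, 3, 0): (-3) + 1 + 22 + 29 = 49
σ = (1, 3, 0, 2): (-3) + 19 + (-2) + 12 = 26
σ = (1, 3, 2, 0): (-3) + 19 + (-7) + 29 = 38
σ = (2, 0, 1, 3): 23 + 13 + 19 + 11 = 66
σ = (2, 0, 3, 1): 23 + 13 + 22 + 23 = 81
σ = (2, 1, 0, 3): 23 + 26 + (-2) + 11 = 58
σ = (2, 1, 3, 0): 23 + 26 + 22 + 29 = 100
σ = (2, 3, 0, 1): 23 + 19 + (-2) + 23 = 63
σ = (2, 3, 1, 0): 23 + 19 + 19 + 29 = 90
σ = (3, 0, 1, 2): 29 + 13 + 19 + 12 = 73
σ = (3, 0, 2, 1): 29 + 13 + (-7) + 23 = 58
σ = (3, 1, 0, 2): 29 + 26 + (-2) + 12 = 65
σ = (3, 1, 2, 0): 29 + 26 + (-7) + 29 = 77
σ = (3, 2, 0, 1): 29 + 1 + (-2) + 23 = 51
σ = (3, 2, 1, 0): 29 + 1 + 19 + 29 = 78
Optimal value attained by: σ = (2, 1, 3, 0).
Answer: det⊕(T) = 100; verdict: NONSINGULAR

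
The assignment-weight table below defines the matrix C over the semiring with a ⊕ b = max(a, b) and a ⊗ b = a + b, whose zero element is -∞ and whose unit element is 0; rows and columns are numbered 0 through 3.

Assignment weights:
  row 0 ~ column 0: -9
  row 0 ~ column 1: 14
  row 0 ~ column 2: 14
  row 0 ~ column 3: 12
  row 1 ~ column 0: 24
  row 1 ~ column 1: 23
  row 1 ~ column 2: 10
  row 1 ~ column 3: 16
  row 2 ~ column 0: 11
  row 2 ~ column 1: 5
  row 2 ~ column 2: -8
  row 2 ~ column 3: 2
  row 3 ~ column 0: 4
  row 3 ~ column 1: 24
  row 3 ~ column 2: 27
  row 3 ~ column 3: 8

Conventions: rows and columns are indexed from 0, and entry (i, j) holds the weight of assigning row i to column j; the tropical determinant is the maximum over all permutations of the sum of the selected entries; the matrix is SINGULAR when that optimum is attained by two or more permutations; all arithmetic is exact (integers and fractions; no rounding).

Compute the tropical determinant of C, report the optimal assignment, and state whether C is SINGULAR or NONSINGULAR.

σ = (0, 1, 2, 3): (-9) + 23 + (-8) + 8 = 14
σ = (0, 1, 3, 2): (-9) + 23 + 2 + 27 = 43
σ = (0, 2, 1, 3): (-9) + 10 + 5 + 8 = 14
σ = (0, 2, 3, 1): (-9) + 10 + 2 + 24 = 27
σ = (0, 3, 1, 2): (-9) + 16 + 5 + 27 = 39
σ = (0, 3, 2, 1): (-9) + 16 + (-8) + 24 = 23
σ = (1, 0, 2, 3): 14 + 24 + (-8) + 8 = 38
σ = (1, 0, 3, 2): 14 + 24 + 2 + 27 = 67
σ = (1, 2, 0, 3): 14 + 10 + 11 + 8 = 43
σ = (1, 2, 3, 0): 14 + 10 + 2 + 4 = 30
σ = (1, 3, 0, 2): 14 + 16 + 11 + 27 = 68
σ = (1, 3, 2, 0): 14 + 16 + (-8) + 4 = 26
σ = (2, 0, 1, 3): 14 + 24 + 5 + 8 = 51
σ = (2, 0, 3, 1): 14 + 24 + 2 + 24 = 64
σ = (2, 1, 0, 3): 14 + 23 + 11 + 8 = 56
σ = (2, 1, 3, 0): 14 + 23 + 2 + 4 = 43
σ = (2, 3, 0, 1): 14 + 16 + 11 + 24 = 65
σ = (2, 3, 1, 0): 14 + 16 + 5 + 4 = 39
σ = (3, 0, 1, 2): 12 + 24 + 5 + 27 = 68
σ = (3, 0, 2, 1): 12 + 24 + (-8) + 24 = 52
σ = (3, 1, 0, 2): 12 + 23 + 11 + 27 = 73
σ = (3, 1, 2, 0): 12 + 23 + (-8) + 4 = 31
σ = (3, 2, 0, 1): 12 + 10 + 11 + 24 = 57
σ = (3, 2, 1, 0): 12 + 10 + 5 + 4 = 31
Optimal value attained by: σ = (3, 1, 0, 2).
Answer: det⊕(C) = 73; verdict: NONSINGULAR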